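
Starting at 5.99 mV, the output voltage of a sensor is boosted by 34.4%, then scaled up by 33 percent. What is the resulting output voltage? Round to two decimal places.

Apply the 34.4% increase: 5.99 × 1.344 = 8.05056.
33% increase: 8.05056 × 1.33 = 10.7072448 ≈ 10.71.

10.71 mV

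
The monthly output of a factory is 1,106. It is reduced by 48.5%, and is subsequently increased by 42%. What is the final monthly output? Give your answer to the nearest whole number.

Apply the 48.5% decrease: 1,106 × 0.515 = 569.59.
After the 42% increase: 569.59 × 1.42 = 808.8178 ≈ 809.

809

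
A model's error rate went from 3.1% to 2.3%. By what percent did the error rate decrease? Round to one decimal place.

The change is 2.3 − 3.1 = -0.8 percentage points.
Relative to the original 3.1%, that is -0.8 ÷ 3.1 ≈ -25.8%.
So the error rate fell by 25.8%.

25.8%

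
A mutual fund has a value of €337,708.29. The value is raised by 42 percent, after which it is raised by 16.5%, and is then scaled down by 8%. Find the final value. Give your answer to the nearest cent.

€513,977.16

Apply the 42% increase: €337,708.29 × 1.42 = €479545.7718.
16.5% increase: €479545.7718 × 1.165 = €558670.824147.
After the 8% decrease: €558670.824147 × 0.92 = €513977.15821524 ≈ €513,977.16.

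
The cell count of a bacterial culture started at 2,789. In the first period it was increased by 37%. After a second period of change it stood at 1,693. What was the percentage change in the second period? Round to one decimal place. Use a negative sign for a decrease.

After the first period: 2,789 × 1.37 = 3820.93.
Second-period multiplier: 1,693 ÷ 3820.93 ≈ 0.44309.
That is a change of -55.7%.

-55.7%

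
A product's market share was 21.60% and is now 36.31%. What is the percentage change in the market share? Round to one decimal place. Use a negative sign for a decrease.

The change is 36.31 − 21.60 = 14.71 percentage points.
Relative to the original 21.60%, that is 14.71 ÷ 21.60 ≈ 68.1%.

68.1%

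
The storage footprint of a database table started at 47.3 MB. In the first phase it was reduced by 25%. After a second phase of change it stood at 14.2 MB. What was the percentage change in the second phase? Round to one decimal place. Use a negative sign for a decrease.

-60.0%

After the first phase: 47.3 × 0.75 = 35.475.
Second-phase multiplier: 14.2 ÷ 35.475 ≈ 0.40028.
That is a change of -60.0%.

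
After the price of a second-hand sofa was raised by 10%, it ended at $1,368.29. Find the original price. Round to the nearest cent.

The overall multiplier applied was 1.1.
So the original price was $1,368.29 ÷ 1.1 = $1,243.90.

$1,243.90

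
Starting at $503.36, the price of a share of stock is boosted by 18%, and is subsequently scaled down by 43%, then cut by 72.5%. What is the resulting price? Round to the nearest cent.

Apply the 18% increase: $503.36 × 1.18 = $593.9648.
43% decrease: $593.9648 × 0.57 = $338.559936.
After the 72.5% decrease: $338.559936 × 0.275 = $93.1039824 ≈ $93.10.

$93.10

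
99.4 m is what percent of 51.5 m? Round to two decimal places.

193.01%

99.4 m ÷ 51.5 m ≈ 193.01%.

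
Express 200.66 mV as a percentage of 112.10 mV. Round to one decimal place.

179.0%

200.66 mV ÷ 112.10 mV ≈ 179.0%.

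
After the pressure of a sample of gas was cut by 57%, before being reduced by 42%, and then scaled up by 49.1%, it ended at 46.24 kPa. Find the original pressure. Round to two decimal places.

124.35 kPa

The overall multiplier applied was 0.43 × 0.58 × 1.491 = 0.3718554.
So the original pressure was 46.24 ÷ 0.3718554 ≈ 124.35 kPa.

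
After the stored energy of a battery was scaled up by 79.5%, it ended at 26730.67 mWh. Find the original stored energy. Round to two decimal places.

The overall multiplier applied was 1.795.
So the original stored energy was 26730.67 ÷ 1.795 ≈ 14891.74 mWh.

14891.74 mWh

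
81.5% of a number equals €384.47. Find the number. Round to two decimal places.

€384.47 ÷ 0.815 ≈ €471.74.

€471.74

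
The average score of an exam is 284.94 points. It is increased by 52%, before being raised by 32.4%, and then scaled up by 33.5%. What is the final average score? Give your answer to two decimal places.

765.54 points

After the 52% increase: 284.94 × 1.52 = 433.1088.
After the 32.4% increase: 433.1088 × 1.324 = 573.4360512.
33.5% increase: 573.4360512 × 1.335 = 765.537128352 ≈ 765.54.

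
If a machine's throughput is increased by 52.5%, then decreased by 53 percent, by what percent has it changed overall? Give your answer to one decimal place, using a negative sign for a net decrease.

A 52.5% increase multiplies by 1.525.
Then a 53% decrease: 1.525 × 0.47 = 0.71675.
Overall factor 0.71675, i.e. -28.3%.

-28.3%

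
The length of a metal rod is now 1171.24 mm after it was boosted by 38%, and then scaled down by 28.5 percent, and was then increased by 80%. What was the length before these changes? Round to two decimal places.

Undoing the 80% increase: 1171.24 ÷ 1.8 ≈ 650.688889.
Undoing the 28.5% decrease: 650.688889 ÷ 0.715 ≈ 910.05439.
Undoing the 38% increase: 910.05439 ÷ 1.38 ≈ 659.46 mm.

659.46 mm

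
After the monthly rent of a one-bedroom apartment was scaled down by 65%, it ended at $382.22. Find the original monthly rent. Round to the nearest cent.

The overall multiplier applied was 0.35.
So the original monthly rent was $382.22 ÷ 0.35 ≈ $1,092.06.

$1,092.06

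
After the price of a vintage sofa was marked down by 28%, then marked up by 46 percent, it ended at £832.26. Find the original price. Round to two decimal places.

Undoing the 46% increase: £832.26 ÷ 1.46 ≈ £570.041096.
Undoing the 28% decrease: £570.041096 ÷ 0.72 ≈ £791.72.

£791.72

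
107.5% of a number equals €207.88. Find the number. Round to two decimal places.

€193.38

€207.88 ÷ 1.075 ≈ €193.38.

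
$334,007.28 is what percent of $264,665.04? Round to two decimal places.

$334,007.28 ÷ $264,665.04 ≈ 126.20%.

126.20%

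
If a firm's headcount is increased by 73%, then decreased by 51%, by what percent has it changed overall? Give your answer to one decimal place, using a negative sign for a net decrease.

-15.2%

A 73% increase multiplies by 1.73.
Then a 51% decrease: 1.73 × 0.49 = 0.8477.
Overall factor 0.8477, i.e. -15.2%.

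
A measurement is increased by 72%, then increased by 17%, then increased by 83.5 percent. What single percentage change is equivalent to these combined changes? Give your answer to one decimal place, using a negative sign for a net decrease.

The combined multiplier is 1.72 × 1.17 × 1.835 = 3.692754.
That corresponds to an increase of 269.3%.

269.3%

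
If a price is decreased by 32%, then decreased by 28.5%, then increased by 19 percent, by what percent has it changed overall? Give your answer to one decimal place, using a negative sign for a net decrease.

-42.1%

The combined multiplier is 0.68 × 0.715 × 1.19 = 0.578578.
That corresponds to a decrease of 42.1%.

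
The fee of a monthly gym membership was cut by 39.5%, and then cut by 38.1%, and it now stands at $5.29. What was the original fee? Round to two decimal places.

$14.13

Undoing the 38.1% decrease: $5.29 ÷ 0.619 ≈ $8.546042.
Undoing the 39.5% decrease: $8.546042 ÷ 0.605 ≈ $14.13.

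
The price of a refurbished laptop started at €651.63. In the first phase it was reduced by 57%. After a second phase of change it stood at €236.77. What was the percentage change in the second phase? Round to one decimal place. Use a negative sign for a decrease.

-15.5%

After the first phase: €651.63 × 0.43 = €280.2009.
Second-phase multiplier: €236.77 ÷ €280.2009 ≈ 0.845.
That is a change of -15.5%.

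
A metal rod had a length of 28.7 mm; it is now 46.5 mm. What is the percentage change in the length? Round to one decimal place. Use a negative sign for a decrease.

62.0%

Change: 46.5 − 28.7 = 17.8.
Relative to the original: 17.8 ÷ 28.7 ≈ 62.0%.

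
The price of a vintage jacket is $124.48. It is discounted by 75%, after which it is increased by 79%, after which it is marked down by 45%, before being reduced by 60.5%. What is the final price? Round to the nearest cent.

$12.10

After the 75% decrease: $124.48 × 0.25 = $31.12.
After the 79% increase: $31.12 × 1.79 = $55.7048.
Apply the 45% decrease: $55.7048 × 0.55 = $30.63764.
Apply the 60.5% decrease: $30.63764 × 0.395 = $12.1018678 ≈ $12.10.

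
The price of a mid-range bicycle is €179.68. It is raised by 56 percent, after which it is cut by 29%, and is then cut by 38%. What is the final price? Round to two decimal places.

€123.39

After the 56% increase: €179.68 × 1.56 = €280.3008.
Apply the 29% decrease: €280.3008 × 0.71 = €199.013568.
38% decrease: €199.013568 × 0.62 = €123.38841216 ≈ €123.39.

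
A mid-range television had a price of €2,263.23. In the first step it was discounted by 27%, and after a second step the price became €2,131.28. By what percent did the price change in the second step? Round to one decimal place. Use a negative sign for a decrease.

29.0%

After the first step: €2,263.23 × 0.73 = €1652.1579.
Second-step multiplier: €2,131.28 ÷ €1652.1579 ≈ 1.29.
That is a change of 29.0%.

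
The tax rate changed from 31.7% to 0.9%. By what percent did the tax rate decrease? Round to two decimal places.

The change is 0.9 − 31.7 = -30.8 percentage points.
Relative to the original 31.7%, that is -30.8 ÷ 31.7 ≈ -97.16%.
So the tax rate fell by 97.16%.

97.16%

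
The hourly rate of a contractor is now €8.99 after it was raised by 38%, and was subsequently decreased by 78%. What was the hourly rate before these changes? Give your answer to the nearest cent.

Undoing the 78% decrease: €8.99 ÷ 0.22 ≈ €40.863636.
Undoing the 38% increase: €40.863636 ÷ 1.38 ≈ €29.61.

€29.61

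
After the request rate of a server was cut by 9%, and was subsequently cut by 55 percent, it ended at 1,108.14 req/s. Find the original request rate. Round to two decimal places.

Undoing the 55% decrease: 1,108.14 ÷ 0.45 ≈ 2462.533333.
Undoing the 9% decrease: 2462.533333 ÷ 0.91 ≈ 2,706.08 req/s.

2,706.08 req/s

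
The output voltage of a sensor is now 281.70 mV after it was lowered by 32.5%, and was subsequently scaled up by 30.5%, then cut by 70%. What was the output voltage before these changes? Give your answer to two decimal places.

Undoing the 70% decrease: 281.70 ÷ 0.3 = 939.
Undoing the 30.5% increase: 939 ÷ 1.305 ≈ 719.54023.
Undoing the 32.5% decrease: 719.54023 ÷ 0.675 ≈ 1,065.99 mV.

1,065.99 mV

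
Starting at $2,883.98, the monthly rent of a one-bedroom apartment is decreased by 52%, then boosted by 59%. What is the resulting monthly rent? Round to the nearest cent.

$2,201.05

Each change multiplies by a factor: 0.48 × 1.59 = 0.7632.
$2,883.98 × 0.7632 = $2201.053536 ≈ $2,201.05.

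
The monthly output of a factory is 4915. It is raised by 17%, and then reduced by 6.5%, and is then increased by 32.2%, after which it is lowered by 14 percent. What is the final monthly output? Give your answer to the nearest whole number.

After the 17% increase: 4915 × 1.17 = 5750.55.
Apply the 6.5% decrease: 5750.55 × 0.935 = 5376.76425.
After the 32.2% increase: 5376.76425 × 1.322 = 7108.0823385.
14% decrease: 7108.0823385 × 0.86 = 6112.95081111 ≈ 6113.

6113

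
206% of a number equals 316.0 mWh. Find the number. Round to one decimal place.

153.4 mWh

316.0 mWh ÷ 2.06 ≈ 153.4 mWh.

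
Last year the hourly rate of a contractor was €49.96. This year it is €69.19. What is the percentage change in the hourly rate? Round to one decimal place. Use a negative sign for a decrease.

38.5%

Change: €69.19 − €49.96 = €19.23.
Relative to the original: €19.23 ÷ €49.96 ≈ 38.5%.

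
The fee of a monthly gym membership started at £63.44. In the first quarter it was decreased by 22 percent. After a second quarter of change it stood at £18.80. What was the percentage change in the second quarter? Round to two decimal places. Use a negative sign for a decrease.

-62.01%

After the first quarter: £63.44 × 0.78 = £49.4832.
Second-quarter multiplier: £18.80 ÷ £49.4832 ≈ 0.379927.
That is a change of -62.01%.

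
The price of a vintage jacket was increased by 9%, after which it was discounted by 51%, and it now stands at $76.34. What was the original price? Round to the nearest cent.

The overall multiplier applied was 1.09 × 0.49 = 0.5341.
So the original price was $76.34 ÷ 0.5341 ≈ $142.93.

$142.93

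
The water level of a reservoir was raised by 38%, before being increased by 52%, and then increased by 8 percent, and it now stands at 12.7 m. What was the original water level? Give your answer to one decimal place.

5.6 m

The overall multiplier applied was 1.38 × 1.52 × 1.08 = 2.265408.
So the original water level was 12.7 ÷ 2.265408 ≈ 5.6 m.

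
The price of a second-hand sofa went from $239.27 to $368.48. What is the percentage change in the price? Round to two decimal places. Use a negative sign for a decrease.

Change: $368.48 − $239.27 = $129.21.
Relative to the original: $129.21 ÷ $239.27 ≈ 54.00%.

54.00%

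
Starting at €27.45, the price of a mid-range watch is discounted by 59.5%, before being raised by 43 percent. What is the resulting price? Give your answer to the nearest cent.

€15.90

After the 59.5% decrease: €27.45 × 0.405 = €11.11725.
43% increase: €11.11725 × 1.43 = €15.8976675 ≈ €15.90.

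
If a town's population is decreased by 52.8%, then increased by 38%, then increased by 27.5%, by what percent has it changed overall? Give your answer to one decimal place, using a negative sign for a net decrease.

-17.0%

A 52.8% decrease multiplies by 0.472.
Then a 38% increase: 0.472 × 1.38 = 0.65136.
Then a 27.5% increase: 0.65136 × 1.275 = 0.830484.
Overall factor 0.830484, i.e. -17.0%.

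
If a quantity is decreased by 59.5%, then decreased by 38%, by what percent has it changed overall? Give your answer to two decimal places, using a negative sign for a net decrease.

-74.89%

A 59.5% decrease multiplies by 0.405.
Then a 38% decrease: 0.405 × 0.62 = 0.2511.
Overall factor 0.2511, i.e. -74.89%.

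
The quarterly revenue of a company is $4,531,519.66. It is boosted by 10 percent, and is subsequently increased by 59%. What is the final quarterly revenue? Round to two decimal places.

$7,925,627.89

Each change multiplies by a factor: 1.1 × 1.59 = 1.749.
$4,531,519.66 × 1.749 = $7925627.88534 ≈ $7,925,627.89.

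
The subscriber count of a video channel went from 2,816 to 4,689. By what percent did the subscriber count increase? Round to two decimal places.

Change: 4,689 − 2,816 = 1,873.
Relative to the original: 1,873 ÷ 2,816 ≈ 66.51%.
So the subscriber count increased by 66.51%.

66.51%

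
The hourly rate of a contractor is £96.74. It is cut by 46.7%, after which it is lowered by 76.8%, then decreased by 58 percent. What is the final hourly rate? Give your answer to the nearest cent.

£5.02

46.7% decrease: £96.74 × 0.533 = £51.56242.
76.8% decrease: £51.56242 × 0.232 = £11.96248144.
58% decrease: £11.96248144 × 0.42 = £5.0242422048 ≈ £5.02.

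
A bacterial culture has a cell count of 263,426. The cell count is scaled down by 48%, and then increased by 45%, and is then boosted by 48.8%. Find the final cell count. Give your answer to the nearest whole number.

295,551

Each change multiplies by a factor: 0.52 × 1.45 × 1.488 = 1.121952.
263,426 × 1.121952 = 295551.327552 ≈ 295,551.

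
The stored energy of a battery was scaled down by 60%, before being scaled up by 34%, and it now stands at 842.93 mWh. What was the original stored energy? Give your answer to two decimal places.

Undoing the 34% increase: 842.93 ÷ 1.34 ≈ 629.052239.
Undoing the 60% decrease: 629.052239 ÷ 0.4 ≈ 1,572.63 mWh.

1,572.63 mWh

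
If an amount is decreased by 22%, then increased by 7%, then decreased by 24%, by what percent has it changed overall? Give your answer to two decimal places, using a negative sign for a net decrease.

The combined multiplier is 0.78 × 1.07 × 0.76 = 0.634296.
That corresponds to a decrease of 36.57%.

-36.57%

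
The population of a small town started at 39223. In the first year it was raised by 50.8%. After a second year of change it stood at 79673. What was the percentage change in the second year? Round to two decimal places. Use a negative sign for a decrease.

34.70%

After the first year: 39223 × 1.508 = 59148.284.
Second-year multiplier: 79673 ÷ 59148.284 ≈ 1.347004.
That is a change of 34.70%.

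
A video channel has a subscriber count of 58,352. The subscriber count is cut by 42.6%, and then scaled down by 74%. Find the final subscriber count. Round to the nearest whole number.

8,708

42.6% decrease: 58,352 × 0.574 = 33494.048.
After the 74% decrease: 33494.048 × 0.26 = 8708.45248 ≈ 8,708.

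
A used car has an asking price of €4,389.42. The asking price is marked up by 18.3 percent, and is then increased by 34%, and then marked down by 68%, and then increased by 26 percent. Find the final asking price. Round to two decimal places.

€2,805.54

18.3% increase: €4,389.42 × 1.183 = €5192.68386.
34% increase: €5192.68386 × 1.34 = €6958.1963724.
Apply the 68% decrease: €6958.1963724 × 0.32 = €2226.622839168.
26% increase: €2226.622839168 × 1.26 = €2805.54477735168 ≈ €2,805.54.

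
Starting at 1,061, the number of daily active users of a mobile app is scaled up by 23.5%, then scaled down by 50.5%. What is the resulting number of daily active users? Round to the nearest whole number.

Each change multiplies by a factor: 1.235 × 0.495 = 0.611325.
1,061 × 0.611325 = 648.615825 ≈ 649.

649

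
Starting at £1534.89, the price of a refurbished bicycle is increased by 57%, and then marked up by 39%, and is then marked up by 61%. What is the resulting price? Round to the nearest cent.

Apply the 57% increase: £1534.89 × 1.57 = £2409.7773.
After the 39% increase: £2409.7773 × 1.39 = £3349.590447.
Apply the 61% increase: £3349.590447 × 1.61 = £5392.84061967 ≈ £5392.84.

£5392.84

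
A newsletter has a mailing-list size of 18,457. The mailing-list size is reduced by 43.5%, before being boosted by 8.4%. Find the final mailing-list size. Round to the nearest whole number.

11,304

Apply the 43.5% decrease: 18,457 × 0.565 = 10428.205.
After the 8.4% increase: 10428.205 × 1.084 = 11304.17422 ≈ 11,304.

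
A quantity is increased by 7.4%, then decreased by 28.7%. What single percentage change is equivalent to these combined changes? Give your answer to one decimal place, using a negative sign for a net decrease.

A 7.4% increase multiplies by 1.074.
Then a 28.7% decrease: 1.074 × 0.713 = 0.765762.
Overall factor 0.765762, i.e. -23.4%.

-23.4%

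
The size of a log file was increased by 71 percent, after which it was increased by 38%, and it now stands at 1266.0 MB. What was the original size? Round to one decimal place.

Undoing the 38% increase: 1266.0 ÷ 1.38 ≈ 917.391304.
Undoing the 71% increase: 917.391304 ÷ 1.71 ≈ 536.5 MB.

536.5 MB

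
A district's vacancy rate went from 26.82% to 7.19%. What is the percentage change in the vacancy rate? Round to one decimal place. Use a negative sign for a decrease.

-73.2%

The change is 7.19 − 26.82 = -19.63 percentage points.
Relative to the original 26.82%, that is -19.63 ÷ 26.82 ≈ -73.2%.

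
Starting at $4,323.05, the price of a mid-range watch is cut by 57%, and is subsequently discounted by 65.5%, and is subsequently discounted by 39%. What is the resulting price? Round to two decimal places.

$391.21

Apply the 57% decrease: $4,323.05 × 0.43 = $1858.9115.
Apply the 65.5% decrease: $1858.9115 × 0.345 = $641.3244675.
39% decrease: $641.3244675 × 0.61 = $391.207925175 ≈ $391.21.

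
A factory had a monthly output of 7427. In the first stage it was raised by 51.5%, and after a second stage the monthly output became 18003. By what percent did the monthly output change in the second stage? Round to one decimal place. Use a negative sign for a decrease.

After the first stage: 7427 × 1.515 = 11251.905.
Second-stage multiplier: 18003 ÷ 11251.905 ≈ 1.6.
That is a change of 60.0%.

60.0%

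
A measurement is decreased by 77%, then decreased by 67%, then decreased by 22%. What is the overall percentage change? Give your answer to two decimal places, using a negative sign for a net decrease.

A 77% decrease multiplies by 0.23.
Then a 67% decrease: 0.23 × 0.33 = 0.0759.
Then a 22% decrease: 0.0759 × 0.78 = 0.059202.
Overall factor 0.059202, i.e. -94.08%.

-94.08%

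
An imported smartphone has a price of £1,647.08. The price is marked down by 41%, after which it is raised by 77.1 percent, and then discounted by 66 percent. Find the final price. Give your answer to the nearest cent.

£585.15

After the 41% decrease: £1,647.08 × 0.59 = £971.7772.
After the 77.1% increase: £971.7772 × 1.771 = £1721.0174212.
66% decrease: £1721.0174212 × 0.34 = £585.145923208 ≈ £585.15.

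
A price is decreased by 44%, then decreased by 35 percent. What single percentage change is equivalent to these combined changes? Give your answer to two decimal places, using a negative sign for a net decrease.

-63.60%

A 44% decrease multiplies by 0.56.
Then a 35% decrease: 0.56 × 0.65 = 0.364.
Overall factor 0.364, i.e. -63.60%.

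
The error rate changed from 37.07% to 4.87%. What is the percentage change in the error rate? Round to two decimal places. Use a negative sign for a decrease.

-86.86%

The change is 4.87 − 37.07 = -32.20 percentage points.
Relative to the original 37.07%, that is -32.20 ÷ 37.07 ≈ -86.86%.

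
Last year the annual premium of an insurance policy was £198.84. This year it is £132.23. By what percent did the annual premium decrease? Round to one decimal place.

Change: £132.23 − £198.84 = -£66.61.
Relative to the original: -£66.61 ÷ £198.84 ≈ -33.5%.
So the annual premium decreased by 33.5%.

33.5%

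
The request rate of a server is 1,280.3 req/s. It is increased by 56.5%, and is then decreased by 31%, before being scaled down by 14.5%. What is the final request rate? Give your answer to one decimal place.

1,182.1 req/s

Each change multiplies by a factor: 1.565 × 0.69 × 0.855 = 0.92327175.
1,280.3 × 0.92327175 = 1182.064821525 ≈ 1,182.1.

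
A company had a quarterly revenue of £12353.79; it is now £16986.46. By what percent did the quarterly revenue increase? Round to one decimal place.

Change: £16986.46 − £12353.79 = £4632.67.
Relative to the original: £4632.67 ÷ £12353.79 ≈ 37.5%.
So the quarterly revenue increased by 37.5%.

37.5%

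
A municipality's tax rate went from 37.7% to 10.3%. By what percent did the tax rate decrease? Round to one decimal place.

The change is 10.3 − 37.7 = -27.4 percentage points.
Relative to the original 37.7%, that is -27.4 ÷ 37.7 ≈ -72.7%.
So the tax rate fell by 72.7%.

72.7%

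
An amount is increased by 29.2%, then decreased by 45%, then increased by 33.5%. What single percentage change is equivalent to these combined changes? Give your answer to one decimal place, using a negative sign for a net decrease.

A 29.2% increase multiplies by 1.292.
Then a 45% decrease: 1.292 × 0.55 = 0.7106.
Then a 33.5% increase: 0.7106 × 1.335 = 0.948651.
Overall factor 0.948651, i.e. -5.1%.

-5.1%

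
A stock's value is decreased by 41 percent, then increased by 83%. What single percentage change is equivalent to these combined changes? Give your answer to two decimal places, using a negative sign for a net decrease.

7.97%

The combined multiplier is 0.59 × 1.83 = 1.0797.
That corresponds to an increase of 7.97%.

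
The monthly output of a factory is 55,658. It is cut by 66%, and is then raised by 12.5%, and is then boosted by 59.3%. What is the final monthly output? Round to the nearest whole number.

33,914

Apply the 66% decrease: 55,658 × 0.34 = 18923.72.
After the 12.5% increase: 18923.72 × 1.125 = 21289.185.
59.3% increase: 21289.185 × 1.593 = 33913.671705 ≈ 33,914.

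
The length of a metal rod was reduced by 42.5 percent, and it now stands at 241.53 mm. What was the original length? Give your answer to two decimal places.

420.05 mm

The overall multiplier applied was 0.575.
So the original length was 241.53 ÷ 0.575 ≈ 420.05 mm.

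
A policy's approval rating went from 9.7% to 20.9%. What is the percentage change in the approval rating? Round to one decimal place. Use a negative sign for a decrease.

115.5%

The change is 20.9 − 9.7 = 11.2 percentage points.
Relative to the original 9.7%, that is 11.2 ÷ 9.7 ≈ 115.5%.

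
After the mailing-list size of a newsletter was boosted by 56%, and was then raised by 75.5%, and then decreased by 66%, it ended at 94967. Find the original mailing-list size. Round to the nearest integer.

The overall multiplier applied was 1.56 × 1.755 × 0.34 = 0.930852.
So the original mailing-list size was 94967 ÷ 0.930852 ≈ 102022.

102022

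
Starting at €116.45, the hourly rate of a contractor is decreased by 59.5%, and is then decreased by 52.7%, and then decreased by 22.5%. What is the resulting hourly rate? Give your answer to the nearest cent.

€17.29

After the 59.5% decrease: €116.45 × 0.405 = €47.16225.
Apply the 52.7% decrease: €47.16225 × 0.473 = €22.30774425.
After the 22.5% decrease: €22.30774425 × 0.775 = €17.28850179375 ≈ €17.29.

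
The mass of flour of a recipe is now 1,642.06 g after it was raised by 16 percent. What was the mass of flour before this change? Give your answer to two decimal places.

The overall multiplier applied was 1.16.
So the original mass of flour was 1,642.06 ÷ 1.16 ≈ 1,415.57 g.

1,415.57 g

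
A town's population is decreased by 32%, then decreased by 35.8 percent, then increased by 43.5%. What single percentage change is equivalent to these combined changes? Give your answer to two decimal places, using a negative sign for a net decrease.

A 32% decrease multiplies by 0.68.
Then a 35.8% decrease: 0.68 × 0.642 = 0.43656.
Then a 43.5% increase: 0.43656 × 1.435 = 0.6264636.
Overall factor 0.6264636, i.e. -37.35%.

-37.35%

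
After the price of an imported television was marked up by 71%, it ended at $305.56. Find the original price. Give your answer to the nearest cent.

The overall multiplier applied was 1.71.
So the original price was $305.56 ÷ 1.71 ≈ $178.69.

$178.69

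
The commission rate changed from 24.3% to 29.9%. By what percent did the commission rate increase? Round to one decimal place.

23.0%

The change is 29.9 − 24.3 = 5.6 percentage points.
Relative to the original 24.3%, that is 5.6 ÷ 24.3 ≈ 23.0%.
So the commission rate rose by 23.0%.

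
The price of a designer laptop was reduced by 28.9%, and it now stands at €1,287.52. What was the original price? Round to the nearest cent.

The overall multiplier applied was 0.711.
So the original price was €1,287.52 ÷ 0.711 ≈ €1,810.86.

€1,810.86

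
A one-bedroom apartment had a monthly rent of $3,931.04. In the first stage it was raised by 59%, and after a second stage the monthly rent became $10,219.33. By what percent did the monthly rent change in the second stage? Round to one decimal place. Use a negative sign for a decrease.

After the first stage: $3,931.04 × 1.59 = $6250.3536.
Second-stage multiplier: $10,219.33 ÷ $6250.3536 ≈ 1.635.
That is a change of 63.5%.

63.5%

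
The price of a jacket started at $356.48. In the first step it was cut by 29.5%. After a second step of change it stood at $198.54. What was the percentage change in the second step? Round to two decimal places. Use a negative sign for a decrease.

After the first step: $356.48 × 0.705 = $251.3184.
Second-step multiplier: $198.54 ÷ $251.3184 ≈ 0.789994.
That is a change of -21.00%.

-21.00%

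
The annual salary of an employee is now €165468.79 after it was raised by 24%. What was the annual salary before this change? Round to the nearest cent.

The overall multiplier applied was 1.24.
So the original annual salary was €165468.79 ÷ 1.24 ≈ €133442.57.

€133442.57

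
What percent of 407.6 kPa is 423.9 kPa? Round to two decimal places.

104.00%

423.9 kPa ÷ 407.6 kPa ≈ 104.00%.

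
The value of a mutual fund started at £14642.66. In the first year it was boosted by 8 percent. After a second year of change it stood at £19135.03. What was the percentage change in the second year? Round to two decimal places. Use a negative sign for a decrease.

After the first year: £14642.66 × 1.08 = £15814.0728.
Second-year multiplier: £19135.03 ÷ £15814.0728 ≈ 1.21.
That is a change of 21.00%.

21.00%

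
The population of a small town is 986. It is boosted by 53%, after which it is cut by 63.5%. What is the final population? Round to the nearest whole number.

53% increase: 986 × 1.53 = 1508.58.
After the 63.5% decrease: 1508.58 × 0.365 = 550.6317 ≈ 551.

551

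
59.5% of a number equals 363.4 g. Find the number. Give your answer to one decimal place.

363.4 g ÷ 0.595 ≈ 610.8 g.

610.8 g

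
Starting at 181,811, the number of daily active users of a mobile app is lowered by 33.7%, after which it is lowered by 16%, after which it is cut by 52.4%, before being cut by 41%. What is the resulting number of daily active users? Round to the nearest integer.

33.7% decrease: 181,811 × 0.663 = 120540.693.
Apply the 16% decrease: 120540.693 × 0.84 = 101254.18212.
After the 52.4% decrease: 101254.18212 × 0.476 = 48196.99068912.
41% decrease: 48196.99068912 × 0.59 = 28436.2245065808 ≈ 28,436.

28,436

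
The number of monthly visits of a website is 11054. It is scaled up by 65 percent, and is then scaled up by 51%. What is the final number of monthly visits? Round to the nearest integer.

27541

Each change multiplies by a factor: 1.65 × 1.51 = 2.4915.
11054 × 2.4915 = 27541.041 ≈ 27541.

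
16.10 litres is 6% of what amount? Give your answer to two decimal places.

268.33 litres

16.10 litres ÷ 0.06 ≈ 268.33 litres.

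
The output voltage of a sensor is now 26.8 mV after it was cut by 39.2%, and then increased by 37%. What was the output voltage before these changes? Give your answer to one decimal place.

The overall multiplier applied was 0.608 × 1.37 = 0.83296.
So the original output voltage was 26.8 ÷ 0.83296 ≈ 32.2 mV.

32.2 mV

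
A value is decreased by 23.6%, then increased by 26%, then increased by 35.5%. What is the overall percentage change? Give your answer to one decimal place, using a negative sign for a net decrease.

30.4%

A 23.6% decrease multiplies by 0.764.
Then a 26% increase: 0.764 × 1.26 = 0.96264.
Then a 35.5% increase: 0.96264 × 1.355 = 1.3043772.
Overall factor 1.3043772, i.e. 30.4%.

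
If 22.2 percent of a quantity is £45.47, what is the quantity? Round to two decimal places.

£45.47 ÷ 0.222 ≈ £204.82.

£204.82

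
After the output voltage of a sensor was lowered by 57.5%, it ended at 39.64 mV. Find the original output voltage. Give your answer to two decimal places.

The overall multiplier applied was 0.425.
So the original output voltage was 39.64 ÷ 0.425 ≈ 93.27 mV.

93.27 mV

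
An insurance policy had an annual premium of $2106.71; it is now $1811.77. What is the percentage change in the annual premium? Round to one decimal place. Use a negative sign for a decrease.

-14.0%

Change: $1811.77 − $2106.71 = -$294.94.
Relative to the original: -$294.94 ÷ $2106.71 ≈ -14.0%.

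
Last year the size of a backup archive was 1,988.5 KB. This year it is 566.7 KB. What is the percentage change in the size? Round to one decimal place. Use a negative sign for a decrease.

-71.5%

Change: 566.7 − 1,988.5 = -1,421.8.
Relative to the original: -1,421.8 ÷ 1,988.5 ≈ -71.5%.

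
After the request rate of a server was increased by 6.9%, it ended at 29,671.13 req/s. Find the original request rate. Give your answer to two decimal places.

27,755.97 req/s

The overall multiplier applied was 1.069.
So the original request rate was 29,671.13 ÷ 1.069 ≈ 27,755.97 req/s.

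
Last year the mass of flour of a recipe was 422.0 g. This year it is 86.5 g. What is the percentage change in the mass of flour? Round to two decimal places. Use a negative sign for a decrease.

-79.50%

Change: 86.5 − 422.0 = -335.5.
Relative to the original: -335.5 ÷ 422.0 ≈ -79.50%.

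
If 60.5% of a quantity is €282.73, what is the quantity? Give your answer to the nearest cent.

€467.32

€282.73 ÷ 0.605 ≈ €467.32.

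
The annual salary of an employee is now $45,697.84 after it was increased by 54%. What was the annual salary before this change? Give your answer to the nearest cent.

$29,673.92

The overall multiplier applied was 1.54.
So the original annual salary was $45,697.84 ÷ 1.54 ≈ $29,673.92.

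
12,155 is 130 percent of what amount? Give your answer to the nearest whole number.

9,350

12,155 ÷ 1.3 = 9,350.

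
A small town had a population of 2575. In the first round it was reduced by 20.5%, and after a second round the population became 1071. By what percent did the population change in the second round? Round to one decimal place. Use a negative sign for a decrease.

After the first round: 2575 × 0.795 = 2047.125.
Second-round multiplier: 1071 ÷ 2047.125 ≈ 0.52317.
That is a change of -47.7%.

-47.7%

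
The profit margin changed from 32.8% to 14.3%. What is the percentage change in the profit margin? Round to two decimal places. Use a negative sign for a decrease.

-56.40%

The change is 14.3 − 32.8 = -18.5 percentage points.
Relative to the original 32.8%, that is -18.5 ÷ 32.8 ≈ -56.40%.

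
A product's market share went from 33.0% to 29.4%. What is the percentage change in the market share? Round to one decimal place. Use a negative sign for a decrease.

-10.9%

The change is 29.4 − 33.0 = -3.6 percentage points.
Relative to the original 33.0%, that is -3.6 ÷ 33.0 ≈ -10.9%.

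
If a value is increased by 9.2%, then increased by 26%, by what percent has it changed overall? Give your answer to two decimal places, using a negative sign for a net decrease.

The combined multiplier is 1.092 × 1.26 = 1.37592.
That corresponds to an increase of 37.59%.

37.59%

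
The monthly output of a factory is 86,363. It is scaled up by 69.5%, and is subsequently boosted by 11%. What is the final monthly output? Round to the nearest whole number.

Each change multiplies by a factor: 1.695 × 1.11 = 1.88145.
86,363 × 1.88145 = 162487.66635 ≈ 162,488.

162,488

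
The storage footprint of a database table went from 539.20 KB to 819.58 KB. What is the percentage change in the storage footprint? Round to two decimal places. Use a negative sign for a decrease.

52.00%

Change: 819.58 − 539.20 = 280.38.
Relative to the original: 280.38 ÷ 539.20 ≈ 52.00%.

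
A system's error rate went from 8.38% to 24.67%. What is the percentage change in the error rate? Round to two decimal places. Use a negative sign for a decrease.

194.39%

The change is 24.67 − 8.38 = 16.29 percentage points.
Relative to the original 8.38%, that is 16.29 ÷ 8.38 ≈ 194.39%.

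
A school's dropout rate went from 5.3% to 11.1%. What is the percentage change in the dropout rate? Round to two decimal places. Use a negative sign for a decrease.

The change is 11.1 − 5.3 = 5.8 percentage points.
Relative to the original 5.3%, that is 5.8 ÷ 5.3 ≈ 109.43%.

109.43%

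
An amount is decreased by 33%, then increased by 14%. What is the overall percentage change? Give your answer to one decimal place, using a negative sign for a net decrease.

-23.6%

A 33% decrease multiplies by 0.67.
Then a 14% increase: 0.67 × 1.14 = 0.7638.
Overall factor 0.7638, i.e. -23.6%.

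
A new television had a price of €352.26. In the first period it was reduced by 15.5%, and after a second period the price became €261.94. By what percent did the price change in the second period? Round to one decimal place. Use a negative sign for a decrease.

-12.0%

After the first period: €352.26 × 0.845 = €297.6597.
Second-period multiplier: €261.94 ÷ €297.6597 ≈ 0.88.
That is a change of -12.0%.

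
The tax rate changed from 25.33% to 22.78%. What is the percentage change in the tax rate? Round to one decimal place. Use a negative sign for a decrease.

The change is 22.78 − 25.33 = -2.55 percentage points.
Relative to the original 25.33%, that is -2.55 ÷ 25.33 ≈ -10.1%.

-10.1%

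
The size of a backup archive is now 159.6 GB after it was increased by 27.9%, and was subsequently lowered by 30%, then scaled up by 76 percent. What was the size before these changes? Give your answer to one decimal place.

101.3 GB

Undoing the 76% increase: 159.6 ÷ 1.76 ≈ 90.681818.
Undoing the 30% decrease: 90.681818 ÷ 0.7 ≈ 129.545454.
Undoing the 27.9% increase: 129.545454 ÷ 1.279 ≈ 101.3 GB.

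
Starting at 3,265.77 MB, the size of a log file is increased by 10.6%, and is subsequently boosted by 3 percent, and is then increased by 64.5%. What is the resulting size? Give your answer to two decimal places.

6,119.89 MB

10.6% increase: 3,265.77 × 1.106 = 3611.94162.
Apply the 3% increase: 3611.94162 × 1.03 = 3720.2998686.
After the 64.5% increase: 3720.2998686 × 1.645 = 6119.893283847 ≈ 6,119.89.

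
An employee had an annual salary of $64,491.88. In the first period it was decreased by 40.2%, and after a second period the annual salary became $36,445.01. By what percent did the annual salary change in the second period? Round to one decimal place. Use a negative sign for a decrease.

After the first period: $64,491.88 × 0.598 = $38566.14424.
Second-period multiplier: $36,445.01 ÷ $38566.14424 ≈ 0.945.
That is a change of -5.5%.

-5.5%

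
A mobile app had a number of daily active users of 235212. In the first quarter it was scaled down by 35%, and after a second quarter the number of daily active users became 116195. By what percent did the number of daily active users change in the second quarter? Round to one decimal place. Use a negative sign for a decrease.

After the first quarter: 235212 × 0.65 = 152887.8.
Second-quarter multiplier: 116195 ÷ 152887.8 ≈ 0.76.
That is a change of -24.0%.

-24.0%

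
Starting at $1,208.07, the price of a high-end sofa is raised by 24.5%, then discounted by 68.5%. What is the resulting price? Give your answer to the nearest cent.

24.5% increase: $1,208.07 × 1.245 = $1504.04715.
68.5% decrease: $1504.04715 × 0.315 = $473.77485225 ≈ $473.77.

$473.77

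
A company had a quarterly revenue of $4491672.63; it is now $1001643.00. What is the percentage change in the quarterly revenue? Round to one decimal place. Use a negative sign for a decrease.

Change: $1001643.00 − $4491672.63 = -$3490029.63.
Relative to the original: -$3490029.63 ÷ $4491672.63 ≈ -77.7%.

-77.7%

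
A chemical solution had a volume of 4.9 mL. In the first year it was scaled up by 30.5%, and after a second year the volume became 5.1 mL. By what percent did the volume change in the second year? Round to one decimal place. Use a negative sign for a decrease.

-20.2%

After the first year: 4.9 × 1.305 = 6.3945.
Second-year multiplier: 5.1 ÷ 6.3945 ≈ 0.79756.
That is a change of -20.2%.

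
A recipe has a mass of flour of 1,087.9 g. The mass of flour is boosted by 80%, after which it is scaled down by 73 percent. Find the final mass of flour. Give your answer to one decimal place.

528.7 g

After the 80% increase: 1,087.9 × 1.8 = 1958.22.
Apply the 73% decrease: 1958.22 × 0.27 = 528.7194 ≈ 528.7.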